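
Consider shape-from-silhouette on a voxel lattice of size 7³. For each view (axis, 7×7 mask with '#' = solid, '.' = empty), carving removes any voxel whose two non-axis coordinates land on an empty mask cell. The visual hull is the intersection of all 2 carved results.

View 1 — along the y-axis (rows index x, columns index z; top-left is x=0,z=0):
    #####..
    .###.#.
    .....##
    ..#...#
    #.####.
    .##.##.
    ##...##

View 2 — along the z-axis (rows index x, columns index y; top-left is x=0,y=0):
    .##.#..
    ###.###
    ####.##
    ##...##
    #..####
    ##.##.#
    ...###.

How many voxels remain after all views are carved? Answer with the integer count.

voxel count = 116

initial block: 7^3 = 343
[1] y-view keeps 26 columns → grid now 182
[2] z-view keeps 32 columns → grid now 116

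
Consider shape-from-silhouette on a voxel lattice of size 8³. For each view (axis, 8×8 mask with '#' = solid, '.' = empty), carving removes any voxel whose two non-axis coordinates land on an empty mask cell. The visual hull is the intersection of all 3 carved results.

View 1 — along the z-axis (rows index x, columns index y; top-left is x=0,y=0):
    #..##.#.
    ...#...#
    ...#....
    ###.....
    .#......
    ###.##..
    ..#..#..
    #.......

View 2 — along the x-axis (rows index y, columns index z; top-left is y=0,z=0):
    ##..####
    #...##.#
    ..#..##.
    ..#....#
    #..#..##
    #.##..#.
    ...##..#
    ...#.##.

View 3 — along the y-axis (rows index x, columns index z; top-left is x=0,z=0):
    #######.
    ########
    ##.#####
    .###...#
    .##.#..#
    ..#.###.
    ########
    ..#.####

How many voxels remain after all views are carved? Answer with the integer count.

initial block: 8^3 = 512
V1 z: intersect with XY mask (19 set) -- 152 left
V2 x: intersect with YZ mask (29 set) -- 73 left
V3 y: intersect with XZ mask (47 set) -- 45 left

45 voxels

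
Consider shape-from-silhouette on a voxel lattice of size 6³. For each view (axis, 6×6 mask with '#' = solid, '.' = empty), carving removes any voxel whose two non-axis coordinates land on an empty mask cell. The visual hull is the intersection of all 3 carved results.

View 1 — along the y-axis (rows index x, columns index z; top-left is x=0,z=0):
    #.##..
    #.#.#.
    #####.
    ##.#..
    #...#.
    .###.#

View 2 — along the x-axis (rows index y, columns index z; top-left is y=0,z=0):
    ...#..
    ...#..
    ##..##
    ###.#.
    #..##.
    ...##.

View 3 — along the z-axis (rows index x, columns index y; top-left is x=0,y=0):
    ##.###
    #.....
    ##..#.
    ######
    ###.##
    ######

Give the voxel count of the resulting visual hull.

full grid |V| = 216
after view 1 [y-axis, 20 of 36 cells solid] → remaining = 120
after view 2 [x-axis, 15 of 36 cells solid] → remaining = 54
after view 3 [z-axis, 26 of 36 cells solid] → remaining = 34

34 voxels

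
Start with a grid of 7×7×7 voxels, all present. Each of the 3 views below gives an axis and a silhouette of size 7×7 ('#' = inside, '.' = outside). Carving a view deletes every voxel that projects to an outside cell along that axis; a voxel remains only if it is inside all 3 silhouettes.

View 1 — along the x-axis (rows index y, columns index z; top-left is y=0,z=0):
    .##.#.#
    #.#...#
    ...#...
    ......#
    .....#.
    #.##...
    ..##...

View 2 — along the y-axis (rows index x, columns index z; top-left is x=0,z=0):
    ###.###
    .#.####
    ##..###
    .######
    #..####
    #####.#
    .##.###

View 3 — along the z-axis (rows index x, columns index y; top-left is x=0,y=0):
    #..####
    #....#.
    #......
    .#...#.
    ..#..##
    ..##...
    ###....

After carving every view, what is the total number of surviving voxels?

32 voxels

before carving: 343 voxels (7×7×7)
step 1: project along x, AND mask (15/49) → |grid| = 105
step 2: project along y, AND mask (38/49) → |grid| = 76
step 3: project along z, AND mask (18/49) → |grid| = 32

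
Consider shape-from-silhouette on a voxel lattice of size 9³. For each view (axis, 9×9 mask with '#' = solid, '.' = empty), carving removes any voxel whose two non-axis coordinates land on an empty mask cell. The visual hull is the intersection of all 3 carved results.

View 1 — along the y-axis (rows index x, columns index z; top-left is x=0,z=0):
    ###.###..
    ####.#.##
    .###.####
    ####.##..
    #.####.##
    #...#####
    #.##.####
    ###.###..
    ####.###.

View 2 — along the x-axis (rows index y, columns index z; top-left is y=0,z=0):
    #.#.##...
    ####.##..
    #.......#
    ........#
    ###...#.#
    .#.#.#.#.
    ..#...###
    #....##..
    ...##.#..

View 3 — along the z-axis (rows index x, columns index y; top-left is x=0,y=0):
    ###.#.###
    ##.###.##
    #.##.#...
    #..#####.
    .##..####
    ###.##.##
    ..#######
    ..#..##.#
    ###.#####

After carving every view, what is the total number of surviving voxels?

voxel count = 150

before carving: 729 voxels (9×9×9)
V1 y: intersect with XZ mask (59 set) -- 531 left
V2 x: intersect with YZ mask (32 set) -- 219 left
V3 z: intersect with XY mask (56 set) -- 150 left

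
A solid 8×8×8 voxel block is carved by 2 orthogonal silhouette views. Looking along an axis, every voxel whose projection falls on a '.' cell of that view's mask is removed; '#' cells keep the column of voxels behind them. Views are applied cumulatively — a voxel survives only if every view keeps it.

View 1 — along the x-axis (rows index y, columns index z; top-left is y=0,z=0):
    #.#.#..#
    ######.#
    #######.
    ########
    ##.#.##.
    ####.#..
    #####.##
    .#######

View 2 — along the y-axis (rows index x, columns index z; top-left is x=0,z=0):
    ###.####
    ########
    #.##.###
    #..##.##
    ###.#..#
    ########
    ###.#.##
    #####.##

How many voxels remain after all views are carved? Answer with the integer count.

before carving: 512 voxels (8×8×8)
  1. axis=0 (YZ plane), |mask|=50  ⇒  voxels=400
  2. axis=1 (XZ plane), |mask|=52  ⇒  voxels=323

voxel count = 323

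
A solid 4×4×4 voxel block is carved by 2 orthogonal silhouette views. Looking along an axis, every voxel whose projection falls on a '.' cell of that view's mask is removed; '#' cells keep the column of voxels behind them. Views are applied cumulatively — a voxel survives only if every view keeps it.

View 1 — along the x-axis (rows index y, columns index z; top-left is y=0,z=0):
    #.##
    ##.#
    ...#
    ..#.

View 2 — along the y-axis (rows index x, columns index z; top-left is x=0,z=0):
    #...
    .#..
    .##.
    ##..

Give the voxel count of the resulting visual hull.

remaining voxels: 9

initial block: 4^3 = 64
carve view 1 (along x, YZ-mask fill 8/16): 32 voxels remain
carve view 2 (along y, XZ-mask fill 6/16): 9 voxels remain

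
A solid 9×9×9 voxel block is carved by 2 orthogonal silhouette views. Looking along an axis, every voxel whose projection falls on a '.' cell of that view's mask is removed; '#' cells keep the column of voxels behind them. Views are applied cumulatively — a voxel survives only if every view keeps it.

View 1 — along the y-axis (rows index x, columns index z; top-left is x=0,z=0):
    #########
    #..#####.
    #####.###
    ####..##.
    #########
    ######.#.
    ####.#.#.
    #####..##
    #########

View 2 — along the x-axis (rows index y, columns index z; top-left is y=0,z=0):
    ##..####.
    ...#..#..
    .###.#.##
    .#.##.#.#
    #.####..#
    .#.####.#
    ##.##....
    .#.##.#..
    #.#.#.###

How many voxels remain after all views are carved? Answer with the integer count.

full grid |V| = 729
[1] y-view keeps 67 columns → grid now 603
[2] x-view keeps 45 columns → grid now 332

332 voxels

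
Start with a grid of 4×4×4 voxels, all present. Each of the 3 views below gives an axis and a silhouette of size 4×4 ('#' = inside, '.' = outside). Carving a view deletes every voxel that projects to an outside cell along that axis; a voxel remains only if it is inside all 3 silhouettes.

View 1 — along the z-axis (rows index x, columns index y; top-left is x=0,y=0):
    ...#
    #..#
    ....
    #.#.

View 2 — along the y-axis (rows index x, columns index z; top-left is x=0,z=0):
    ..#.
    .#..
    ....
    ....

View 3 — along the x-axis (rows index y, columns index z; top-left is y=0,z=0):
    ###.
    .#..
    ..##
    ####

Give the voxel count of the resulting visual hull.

before carving: 64 voxels (4×4×4)
carve view 1 (along z, XY-mask fill 5/16): 20 voxels remain
carve view 2 (along y, XZ-mask fill 2/16): 3 voxels remain
carve view 3 (along x, YZ-mask fill 10/16): 3 voxels remain

|visual hull| = 3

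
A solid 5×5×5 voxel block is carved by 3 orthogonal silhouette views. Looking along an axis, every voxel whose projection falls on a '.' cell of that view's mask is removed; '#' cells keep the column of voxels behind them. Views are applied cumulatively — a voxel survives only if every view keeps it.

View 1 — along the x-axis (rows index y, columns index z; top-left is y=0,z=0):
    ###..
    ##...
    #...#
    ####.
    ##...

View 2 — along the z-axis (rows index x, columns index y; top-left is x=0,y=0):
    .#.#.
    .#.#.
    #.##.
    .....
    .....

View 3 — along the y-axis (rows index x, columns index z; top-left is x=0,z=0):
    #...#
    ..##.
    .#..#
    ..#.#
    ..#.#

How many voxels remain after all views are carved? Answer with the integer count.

voxel count = 7

full grid |V| = 125
carve view 1 (along x, YZ-mask fill 13/25): 65 voxels remain
carve view 2 (along z, XY-mask fill 7/25): 21 voxels remain
carve view 3 (along y, XZ-mask fill 10/25): 7 voxels remain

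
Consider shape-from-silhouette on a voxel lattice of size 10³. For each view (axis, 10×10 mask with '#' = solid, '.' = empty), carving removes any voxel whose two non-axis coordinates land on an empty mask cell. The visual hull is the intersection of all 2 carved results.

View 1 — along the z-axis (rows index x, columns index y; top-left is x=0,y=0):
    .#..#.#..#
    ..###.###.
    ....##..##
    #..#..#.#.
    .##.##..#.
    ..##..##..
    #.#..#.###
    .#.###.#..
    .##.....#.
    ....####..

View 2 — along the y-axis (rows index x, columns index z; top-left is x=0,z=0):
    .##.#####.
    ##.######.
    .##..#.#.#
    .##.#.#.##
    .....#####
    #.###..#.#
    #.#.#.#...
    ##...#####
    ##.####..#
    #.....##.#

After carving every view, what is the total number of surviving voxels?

|visual hull| = 265

start: 10×10×10 = 1000 voxels
[1] z-view keeps 45 columns → grid now 450
[2] y-view keeps 59 columns → grid now 265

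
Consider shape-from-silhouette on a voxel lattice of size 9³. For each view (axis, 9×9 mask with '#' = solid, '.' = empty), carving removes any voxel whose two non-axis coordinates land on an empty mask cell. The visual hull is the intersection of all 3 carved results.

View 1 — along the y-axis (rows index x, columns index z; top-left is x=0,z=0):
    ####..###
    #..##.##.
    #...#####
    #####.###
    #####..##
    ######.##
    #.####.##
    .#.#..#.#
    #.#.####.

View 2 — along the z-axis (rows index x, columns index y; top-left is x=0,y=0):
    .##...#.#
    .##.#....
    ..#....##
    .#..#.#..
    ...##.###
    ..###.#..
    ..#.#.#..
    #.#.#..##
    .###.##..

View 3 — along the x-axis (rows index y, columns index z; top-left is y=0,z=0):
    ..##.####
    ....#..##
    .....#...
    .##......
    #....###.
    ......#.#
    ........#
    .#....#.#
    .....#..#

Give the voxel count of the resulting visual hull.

start: 9×9×9 = 729 voxels
after view 1 [y-axis, 58 of 81 cells solid] → remaining = 522
after view 2 [z-axis, 35 of 81 cells solid] → remaining = 223
after view 3 [x-axis, 24 of 81 cells solid] → remaining = 54

remaining voxels: 54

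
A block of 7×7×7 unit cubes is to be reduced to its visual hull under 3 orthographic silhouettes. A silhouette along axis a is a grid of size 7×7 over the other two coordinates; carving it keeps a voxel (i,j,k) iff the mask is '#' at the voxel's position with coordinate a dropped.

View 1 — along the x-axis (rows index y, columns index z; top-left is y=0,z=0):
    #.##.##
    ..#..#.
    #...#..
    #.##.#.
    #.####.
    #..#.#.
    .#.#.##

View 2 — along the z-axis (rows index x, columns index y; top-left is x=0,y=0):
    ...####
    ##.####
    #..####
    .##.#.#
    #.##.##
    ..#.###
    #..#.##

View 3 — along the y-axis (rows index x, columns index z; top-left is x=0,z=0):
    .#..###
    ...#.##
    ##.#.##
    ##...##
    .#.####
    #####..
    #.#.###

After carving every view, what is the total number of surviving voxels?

remaining voxels: 77

initial block: 7^3 = 343
after view 1 [x-axis, 25 of 49 cells solid] → remaining = 175
after view 2 [z-axis, 32 of 49 cells solid] → remaining = 121
after view 3 [y-axis, 31 of 49 cells solid] → remaining = 77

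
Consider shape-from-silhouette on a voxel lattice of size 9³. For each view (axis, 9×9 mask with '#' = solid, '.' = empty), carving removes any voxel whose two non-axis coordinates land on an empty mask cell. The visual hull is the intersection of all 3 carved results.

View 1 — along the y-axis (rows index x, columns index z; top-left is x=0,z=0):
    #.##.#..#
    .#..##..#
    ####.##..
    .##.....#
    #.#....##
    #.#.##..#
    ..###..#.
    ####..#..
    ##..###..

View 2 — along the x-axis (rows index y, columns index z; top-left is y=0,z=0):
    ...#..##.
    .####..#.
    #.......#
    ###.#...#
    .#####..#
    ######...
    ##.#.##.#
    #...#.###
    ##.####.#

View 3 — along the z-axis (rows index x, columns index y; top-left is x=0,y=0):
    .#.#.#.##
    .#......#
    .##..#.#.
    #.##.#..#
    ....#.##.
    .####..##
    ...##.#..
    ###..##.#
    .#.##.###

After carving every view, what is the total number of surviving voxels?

voxel count = 110

start: 9×9×9 = 729 voxels
V1 y: intersect with XZ mask (41 set) -- 369 left
V2 x: intersect with YZ mask (45 set) -- 210 left
V3 z: intersect with XY mask (40 set) -- 110 left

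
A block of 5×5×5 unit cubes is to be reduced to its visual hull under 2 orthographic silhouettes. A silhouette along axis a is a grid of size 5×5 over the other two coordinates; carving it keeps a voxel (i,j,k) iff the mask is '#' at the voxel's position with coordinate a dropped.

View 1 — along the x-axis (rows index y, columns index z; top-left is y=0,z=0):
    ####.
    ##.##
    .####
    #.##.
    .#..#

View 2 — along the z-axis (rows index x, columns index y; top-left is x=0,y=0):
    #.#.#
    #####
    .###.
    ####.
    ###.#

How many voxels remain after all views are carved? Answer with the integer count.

remaining voxels: 67

start: 5×5×5 = 125 voxels
step 1: project along x, AND mask (17/25) → |grid| = 85
step 2: project along z, AND mask (19/25) → |grid| = 67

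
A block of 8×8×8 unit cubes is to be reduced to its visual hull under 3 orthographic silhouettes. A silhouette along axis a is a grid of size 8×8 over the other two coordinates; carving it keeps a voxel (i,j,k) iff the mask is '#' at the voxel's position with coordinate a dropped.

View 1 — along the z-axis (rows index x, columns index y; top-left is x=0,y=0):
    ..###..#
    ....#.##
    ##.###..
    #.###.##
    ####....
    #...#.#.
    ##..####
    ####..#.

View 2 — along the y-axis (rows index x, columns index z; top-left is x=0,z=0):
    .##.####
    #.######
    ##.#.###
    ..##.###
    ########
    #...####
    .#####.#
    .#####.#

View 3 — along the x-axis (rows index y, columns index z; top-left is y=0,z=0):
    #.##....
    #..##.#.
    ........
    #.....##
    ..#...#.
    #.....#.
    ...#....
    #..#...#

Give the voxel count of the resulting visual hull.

remaining voxels: 57

before carving: 512 voxels (8×8×8)
V1 z: intersect with XY mask (36 set) -- 288 left
V2 y: intersect with XZ mask (49 set) -- 218 left
V3 x: intersect with YZ mask (18 set) -- 57 left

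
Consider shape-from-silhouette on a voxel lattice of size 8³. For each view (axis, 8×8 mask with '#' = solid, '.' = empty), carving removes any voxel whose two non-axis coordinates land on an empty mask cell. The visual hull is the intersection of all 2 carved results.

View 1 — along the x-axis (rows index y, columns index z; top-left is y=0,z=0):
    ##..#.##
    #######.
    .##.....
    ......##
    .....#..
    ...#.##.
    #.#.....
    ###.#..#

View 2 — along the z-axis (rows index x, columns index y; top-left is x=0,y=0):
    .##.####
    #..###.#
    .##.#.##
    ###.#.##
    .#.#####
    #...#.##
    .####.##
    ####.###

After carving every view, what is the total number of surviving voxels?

full grid |V| = 512
  1. axis=0 (YZ plane), |mask|=27  ⇒  voxels=216
  2. axis=2 (XY plane), |mask|=45  ⇒  voxels=153

remaining voxels: 153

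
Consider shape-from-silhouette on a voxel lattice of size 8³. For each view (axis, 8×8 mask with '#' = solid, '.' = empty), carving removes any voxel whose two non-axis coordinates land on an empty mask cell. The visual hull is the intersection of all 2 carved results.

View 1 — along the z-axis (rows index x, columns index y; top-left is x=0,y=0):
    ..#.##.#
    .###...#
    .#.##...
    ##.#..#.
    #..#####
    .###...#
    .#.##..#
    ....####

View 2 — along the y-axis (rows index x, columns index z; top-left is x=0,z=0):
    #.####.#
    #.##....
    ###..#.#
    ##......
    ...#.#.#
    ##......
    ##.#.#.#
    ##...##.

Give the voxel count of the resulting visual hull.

remaining voxels: 121

initial block: 8^3 = 512
V1 z: intersect with XY mask (33 set) -- 264 left
V2 y: intersect with XZ mask (30 set) -- 121 left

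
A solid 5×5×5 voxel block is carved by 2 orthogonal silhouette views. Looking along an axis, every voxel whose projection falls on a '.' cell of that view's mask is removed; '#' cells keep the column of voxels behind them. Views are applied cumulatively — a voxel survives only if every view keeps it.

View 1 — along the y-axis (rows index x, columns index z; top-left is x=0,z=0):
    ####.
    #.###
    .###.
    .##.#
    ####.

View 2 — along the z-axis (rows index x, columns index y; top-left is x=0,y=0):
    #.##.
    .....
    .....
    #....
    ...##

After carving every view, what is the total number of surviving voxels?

23 voxels

full grid |V| = 125
carve view 1 (along y, XZ-mask fill 18/25): 90 voxels remain
carve view 2 (along z, XY-mask fill 6/25): 23 voxels remain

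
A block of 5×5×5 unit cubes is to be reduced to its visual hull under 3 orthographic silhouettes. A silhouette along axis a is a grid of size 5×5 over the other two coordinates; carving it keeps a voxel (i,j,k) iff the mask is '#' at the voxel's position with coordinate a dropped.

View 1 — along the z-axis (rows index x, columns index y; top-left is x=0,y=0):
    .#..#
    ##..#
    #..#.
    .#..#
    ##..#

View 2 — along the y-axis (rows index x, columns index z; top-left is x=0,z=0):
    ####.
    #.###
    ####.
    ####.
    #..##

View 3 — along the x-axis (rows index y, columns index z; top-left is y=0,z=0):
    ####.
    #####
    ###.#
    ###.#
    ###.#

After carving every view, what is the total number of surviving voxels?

38 voxels

initial block: 5^3 = 125
carve view 1 (along z, XY-mask fill 12/25): 60 voxels remain
carve view 2 (along y, XZ-mask fill 19/25): 45 voxels remain
carve view 3 (along x, YZ-mask fill 21/25): 38 voxels remain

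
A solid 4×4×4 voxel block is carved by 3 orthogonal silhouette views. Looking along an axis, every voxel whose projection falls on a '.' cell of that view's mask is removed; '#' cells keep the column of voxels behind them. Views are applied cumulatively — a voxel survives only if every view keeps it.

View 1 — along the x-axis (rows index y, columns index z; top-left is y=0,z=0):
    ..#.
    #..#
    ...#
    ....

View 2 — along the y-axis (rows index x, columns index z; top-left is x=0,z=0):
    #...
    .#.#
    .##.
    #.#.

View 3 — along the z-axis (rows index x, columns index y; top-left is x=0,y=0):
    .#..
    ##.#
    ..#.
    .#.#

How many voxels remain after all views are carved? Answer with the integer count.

initial block: 4^3 = 64
  1. axis=0 (YZ plane), |mask|=4  ⇒  voxels=16
  2. axis=1 (XZ plane), |mask|=7  ⇒  voxels=6
  3. axis=2 (XY plane), |mask|=7  ⇒  voxels=3

3 voxels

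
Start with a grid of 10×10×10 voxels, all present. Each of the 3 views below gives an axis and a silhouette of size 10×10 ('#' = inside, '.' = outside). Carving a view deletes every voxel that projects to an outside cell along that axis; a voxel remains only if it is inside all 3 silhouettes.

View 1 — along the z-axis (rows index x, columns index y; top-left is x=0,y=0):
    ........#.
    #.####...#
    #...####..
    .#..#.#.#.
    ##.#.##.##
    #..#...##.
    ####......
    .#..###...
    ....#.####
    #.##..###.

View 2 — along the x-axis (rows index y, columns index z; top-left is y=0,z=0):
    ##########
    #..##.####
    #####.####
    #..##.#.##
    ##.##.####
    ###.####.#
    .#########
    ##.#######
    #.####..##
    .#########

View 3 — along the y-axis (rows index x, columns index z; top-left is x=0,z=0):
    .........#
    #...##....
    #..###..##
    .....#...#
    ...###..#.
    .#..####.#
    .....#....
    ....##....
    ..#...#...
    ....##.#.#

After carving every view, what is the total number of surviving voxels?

before carving: 1000 voxels (10×10×10)
carve view 1 (along z, XY-mask fill 46/100): 460 voxels remain
carve view 2 (along x, YZ-mask fill 82/100): 376 voxels remain
carve view 3 (along y, XZ-mask fill 31/100): 123 voxels remain

remaining voxels: 123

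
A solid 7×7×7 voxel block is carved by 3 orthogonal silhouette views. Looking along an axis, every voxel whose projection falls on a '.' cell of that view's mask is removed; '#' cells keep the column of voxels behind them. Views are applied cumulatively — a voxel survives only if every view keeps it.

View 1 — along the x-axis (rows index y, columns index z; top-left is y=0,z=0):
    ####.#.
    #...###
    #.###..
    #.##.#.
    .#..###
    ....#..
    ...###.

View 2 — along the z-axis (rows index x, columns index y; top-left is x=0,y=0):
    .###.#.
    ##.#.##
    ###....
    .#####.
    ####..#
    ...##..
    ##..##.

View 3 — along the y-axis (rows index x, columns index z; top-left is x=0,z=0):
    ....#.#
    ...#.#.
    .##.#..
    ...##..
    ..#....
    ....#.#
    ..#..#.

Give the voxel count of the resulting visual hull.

remaining voxels: 31

start: 7×7×7 = 343 voxels
[1] x-view keeps 25 columns → grid now 175
[2] z-view keeps 28 columns → grid now 102
[3] y-view keeps 14 columns → grid now 31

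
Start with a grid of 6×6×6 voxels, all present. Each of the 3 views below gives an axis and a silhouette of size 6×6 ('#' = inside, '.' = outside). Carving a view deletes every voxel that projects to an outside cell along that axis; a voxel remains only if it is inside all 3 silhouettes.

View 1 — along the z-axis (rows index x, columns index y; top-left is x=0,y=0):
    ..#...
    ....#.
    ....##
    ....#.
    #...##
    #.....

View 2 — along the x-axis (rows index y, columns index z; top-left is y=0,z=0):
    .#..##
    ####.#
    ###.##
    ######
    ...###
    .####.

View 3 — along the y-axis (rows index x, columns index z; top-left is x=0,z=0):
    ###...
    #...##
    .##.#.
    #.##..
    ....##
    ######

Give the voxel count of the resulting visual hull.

before carving: 216 voxels (6×6×6)
step 1: project along z, AND mask (9/36) → |grid| = 54
step 2: project along x, AND mask (26/36) → |grid| = 31
step 3: project along y, AND mask (20/36) → |grid| = 18

18 voxels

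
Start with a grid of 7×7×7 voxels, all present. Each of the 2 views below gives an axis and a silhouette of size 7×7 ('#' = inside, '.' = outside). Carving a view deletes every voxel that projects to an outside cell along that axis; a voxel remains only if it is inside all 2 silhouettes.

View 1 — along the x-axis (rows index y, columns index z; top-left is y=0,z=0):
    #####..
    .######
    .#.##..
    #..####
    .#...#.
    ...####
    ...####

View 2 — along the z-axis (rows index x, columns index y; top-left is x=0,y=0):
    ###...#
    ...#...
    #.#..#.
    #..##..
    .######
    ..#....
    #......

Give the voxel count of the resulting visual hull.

remaining voxels: 79

start: 7×7×7 = 343 voxels
step 1: project along x, AND mask (29/49) → |grid| = 203
step 2: project along z, AND mask (19/49) → |grid| = 79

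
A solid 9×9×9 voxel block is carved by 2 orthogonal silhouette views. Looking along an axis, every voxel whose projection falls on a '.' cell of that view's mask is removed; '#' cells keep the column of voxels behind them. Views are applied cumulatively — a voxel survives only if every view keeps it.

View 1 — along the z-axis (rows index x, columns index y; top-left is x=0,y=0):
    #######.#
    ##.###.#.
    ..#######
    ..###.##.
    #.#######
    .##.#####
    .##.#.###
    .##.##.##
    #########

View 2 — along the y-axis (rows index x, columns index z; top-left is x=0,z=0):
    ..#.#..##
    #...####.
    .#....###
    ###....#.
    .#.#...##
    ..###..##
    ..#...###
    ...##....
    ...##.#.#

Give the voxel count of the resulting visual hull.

249 voxels

start: 9×9×9 = 729 voxels
step 1: project along z, AND mask (62/81) → |grid| = 558
step 2: project along y, AND mask (36/81) → |grid| = 249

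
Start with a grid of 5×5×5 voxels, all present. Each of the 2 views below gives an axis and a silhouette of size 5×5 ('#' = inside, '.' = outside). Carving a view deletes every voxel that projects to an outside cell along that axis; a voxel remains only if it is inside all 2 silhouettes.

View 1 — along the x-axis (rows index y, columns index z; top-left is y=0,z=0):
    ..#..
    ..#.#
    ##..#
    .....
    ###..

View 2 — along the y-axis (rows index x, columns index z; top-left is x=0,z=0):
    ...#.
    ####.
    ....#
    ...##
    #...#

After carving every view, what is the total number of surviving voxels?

|visual hull| = 15

initial block: 5^3 = 125
V1 x: intersect with YZ mask (9 set) -- 45 left
V2 y: intersect with XZ mask (10 set) -- 15 left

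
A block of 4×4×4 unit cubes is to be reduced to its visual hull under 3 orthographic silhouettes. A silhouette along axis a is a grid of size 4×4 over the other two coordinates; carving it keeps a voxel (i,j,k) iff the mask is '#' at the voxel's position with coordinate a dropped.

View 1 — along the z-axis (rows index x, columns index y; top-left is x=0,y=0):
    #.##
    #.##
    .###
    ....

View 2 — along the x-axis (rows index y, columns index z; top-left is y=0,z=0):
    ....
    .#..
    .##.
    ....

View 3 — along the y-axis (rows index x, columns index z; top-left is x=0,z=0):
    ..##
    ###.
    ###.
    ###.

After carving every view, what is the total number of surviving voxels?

full grid |V| = 64
V1 z: intersect with XY mask (9 set) -- 36 left
V2 x: intersect with YZ mask (3 set) -- 7 left
V3 y: intersect with XZ mask (11 set) -- 6 left

voxel count = 6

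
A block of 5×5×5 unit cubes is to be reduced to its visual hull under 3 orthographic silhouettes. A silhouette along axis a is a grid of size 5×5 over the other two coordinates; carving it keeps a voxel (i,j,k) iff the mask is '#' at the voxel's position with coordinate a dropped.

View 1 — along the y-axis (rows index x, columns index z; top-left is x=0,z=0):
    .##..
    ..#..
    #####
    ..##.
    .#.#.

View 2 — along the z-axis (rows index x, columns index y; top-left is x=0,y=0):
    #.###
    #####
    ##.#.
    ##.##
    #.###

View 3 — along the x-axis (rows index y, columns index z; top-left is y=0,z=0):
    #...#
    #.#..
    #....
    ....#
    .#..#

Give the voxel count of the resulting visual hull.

9 voxels

start: 5×5×5 = 125 voxels
V1 y: intersect with XZ mask (12 set) -- 60 left
V2 z: intersect with XY mask (20 set) -- 44 left
V3 x: intersect with YZ mask (8 set) -- 9 left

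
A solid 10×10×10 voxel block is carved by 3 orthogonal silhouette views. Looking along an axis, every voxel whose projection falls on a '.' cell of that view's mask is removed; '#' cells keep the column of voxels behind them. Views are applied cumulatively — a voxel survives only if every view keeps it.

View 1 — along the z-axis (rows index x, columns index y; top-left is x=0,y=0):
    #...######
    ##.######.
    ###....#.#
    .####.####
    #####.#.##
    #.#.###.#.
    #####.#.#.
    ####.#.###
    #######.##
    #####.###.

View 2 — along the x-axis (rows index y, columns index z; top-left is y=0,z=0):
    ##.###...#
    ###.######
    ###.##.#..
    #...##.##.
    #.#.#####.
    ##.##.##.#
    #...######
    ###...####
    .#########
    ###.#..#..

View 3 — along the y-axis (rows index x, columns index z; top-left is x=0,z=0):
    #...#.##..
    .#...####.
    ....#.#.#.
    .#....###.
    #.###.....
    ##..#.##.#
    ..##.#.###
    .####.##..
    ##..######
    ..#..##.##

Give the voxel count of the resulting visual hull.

voxel count = 277

before carving: 1000 voxels (10×10×10)
[1] z-view keeps 74 columns → grid now 740
[2] x-view keeps 68 columns → grid now 509
[3] y-view keeps 51 columns → grid now 277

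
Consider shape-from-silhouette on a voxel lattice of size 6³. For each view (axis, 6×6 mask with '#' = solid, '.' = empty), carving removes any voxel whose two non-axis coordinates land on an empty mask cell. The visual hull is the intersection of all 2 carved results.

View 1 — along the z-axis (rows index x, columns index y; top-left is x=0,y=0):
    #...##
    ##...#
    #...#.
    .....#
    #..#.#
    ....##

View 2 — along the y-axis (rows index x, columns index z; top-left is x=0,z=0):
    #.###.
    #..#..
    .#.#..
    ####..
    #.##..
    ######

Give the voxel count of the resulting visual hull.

remaining voxels: 47

start: 6×6×6 = 216 voxels
  1. axis=2 (XY plane), |mask|=14  ⇒  voxels=84
  2. axis=1 (XZ plane), |mask|=21  ⇒  voxels=47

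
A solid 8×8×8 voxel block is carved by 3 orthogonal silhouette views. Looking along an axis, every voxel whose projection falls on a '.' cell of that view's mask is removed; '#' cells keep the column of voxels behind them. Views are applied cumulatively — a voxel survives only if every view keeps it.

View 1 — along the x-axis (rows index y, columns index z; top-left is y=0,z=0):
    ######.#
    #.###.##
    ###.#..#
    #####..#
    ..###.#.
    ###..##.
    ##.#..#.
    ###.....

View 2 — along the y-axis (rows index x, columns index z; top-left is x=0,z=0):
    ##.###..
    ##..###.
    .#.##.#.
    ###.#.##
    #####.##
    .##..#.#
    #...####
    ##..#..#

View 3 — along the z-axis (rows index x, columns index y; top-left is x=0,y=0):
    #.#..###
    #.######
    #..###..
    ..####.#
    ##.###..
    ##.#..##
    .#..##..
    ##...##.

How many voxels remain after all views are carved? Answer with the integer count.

|visual hull| = 126

before carving: 512 voxels (8×8×8)
V1 x: intersect with YZ mask (40 set) -- 320 left
V2 y: intersect with XZ mask (40 set) -- 203 left
V3 z: intersect with XY mask (38 set) -- 126 left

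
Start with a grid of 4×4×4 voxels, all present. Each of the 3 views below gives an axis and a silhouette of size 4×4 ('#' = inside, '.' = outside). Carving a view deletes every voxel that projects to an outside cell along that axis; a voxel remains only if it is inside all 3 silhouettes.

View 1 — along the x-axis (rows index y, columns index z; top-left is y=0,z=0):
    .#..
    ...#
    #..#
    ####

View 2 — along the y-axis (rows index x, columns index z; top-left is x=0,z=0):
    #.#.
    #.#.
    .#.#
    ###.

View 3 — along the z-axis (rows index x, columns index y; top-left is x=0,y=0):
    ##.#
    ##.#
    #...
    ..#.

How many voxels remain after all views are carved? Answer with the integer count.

before carving: 64 voxels (4×4×4)
[1] x-view keeps 8 columns → grid now 32
[2] y-view keeps 9 columns → grid now 16
[3] z-view keeps 8 columns → grid now 6

remaining voxels: 6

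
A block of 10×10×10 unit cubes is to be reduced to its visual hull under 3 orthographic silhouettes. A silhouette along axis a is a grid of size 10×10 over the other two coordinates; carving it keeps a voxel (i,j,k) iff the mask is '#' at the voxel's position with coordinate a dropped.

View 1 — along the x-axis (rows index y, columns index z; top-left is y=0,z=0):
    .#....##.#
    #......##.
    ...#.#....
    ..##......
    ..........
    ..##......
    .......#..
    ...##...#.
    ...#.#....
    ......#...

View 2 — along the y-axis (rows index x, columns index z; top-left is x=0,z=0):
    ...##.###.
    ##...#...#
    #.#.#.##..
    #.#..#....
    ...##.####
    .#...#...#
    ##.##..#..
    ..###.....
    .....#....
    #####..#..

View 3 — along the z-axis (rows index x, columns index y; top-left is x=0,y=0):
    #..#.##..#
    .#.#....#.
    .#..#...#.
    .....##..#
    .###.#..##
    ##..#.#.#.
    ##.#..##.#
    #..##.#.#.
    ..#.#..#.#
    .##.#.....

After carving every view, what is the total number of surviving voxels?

36 voxels

initial block: 10^3 = 1000
carve view 1 (along x, YZ-mask fill 20/100): 200 voxels remain
carve view 2 (along y, XZ-mask fill 41/100): 84 voxels remain
carve view 3 (along z, XY-mask fill 43/100): 36 voxels remain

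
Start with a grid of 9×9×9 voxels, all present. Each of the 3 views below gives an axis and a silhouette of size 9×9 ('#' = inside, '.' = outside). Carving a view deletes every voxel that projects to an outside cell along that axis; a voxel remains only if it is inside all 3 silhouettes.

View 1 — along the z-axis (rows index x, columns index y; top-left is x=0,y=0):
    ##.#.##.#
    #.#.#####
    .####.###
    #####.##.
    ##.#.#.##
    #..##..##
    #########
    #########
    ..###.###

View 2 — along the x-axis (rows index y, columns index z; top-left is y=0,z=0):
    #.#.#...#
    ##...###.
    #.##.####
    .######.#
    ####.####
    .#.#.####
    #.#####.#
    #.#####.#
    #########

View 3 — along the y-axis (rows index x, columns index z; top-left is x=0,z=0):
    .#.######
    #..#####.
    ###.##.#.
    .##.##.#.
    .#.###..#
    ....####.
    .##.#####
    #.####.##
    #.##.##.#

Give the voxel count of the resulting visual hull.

full grid |V| = 729
[1] z-view keeps 62 columns → grid now 558
[2] x-view keeps 60 columns → grid now 419
[3] y-view keeps 53 columns → grid now 279

voxel count = 279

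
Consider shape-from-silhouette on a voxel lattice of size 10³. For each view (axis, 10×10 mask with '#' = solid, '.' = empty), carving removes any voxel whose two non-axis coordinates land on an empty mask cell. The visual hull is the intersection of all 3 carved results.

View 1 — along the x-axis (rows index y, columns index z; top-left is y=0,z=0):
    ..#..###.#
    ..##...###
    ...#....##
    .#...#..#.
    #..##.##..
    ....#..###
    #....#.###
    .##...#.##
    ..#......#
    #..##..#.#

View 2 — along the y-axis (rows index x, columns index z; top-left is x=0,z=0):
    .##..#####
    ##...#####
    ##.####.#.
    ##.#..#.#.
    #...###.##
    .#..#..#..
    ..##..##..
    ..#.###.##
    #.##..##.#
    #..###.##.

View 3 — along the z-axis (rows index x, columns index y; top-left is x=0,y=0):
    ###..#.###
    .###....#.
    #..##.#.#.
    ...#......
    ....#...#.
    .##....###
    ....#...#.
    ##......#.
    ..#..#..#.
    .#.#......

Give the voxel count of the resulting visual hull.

start: 10×10×10 = 1000 voxels
V1 x: intersect with YZ mask (42 set) -- 420 left
V2 y: intersect with XZ mask (57 set) -- 239 left
V3 z: intersect with XY mask (34 set) -- 78 left

remaining voxels: 78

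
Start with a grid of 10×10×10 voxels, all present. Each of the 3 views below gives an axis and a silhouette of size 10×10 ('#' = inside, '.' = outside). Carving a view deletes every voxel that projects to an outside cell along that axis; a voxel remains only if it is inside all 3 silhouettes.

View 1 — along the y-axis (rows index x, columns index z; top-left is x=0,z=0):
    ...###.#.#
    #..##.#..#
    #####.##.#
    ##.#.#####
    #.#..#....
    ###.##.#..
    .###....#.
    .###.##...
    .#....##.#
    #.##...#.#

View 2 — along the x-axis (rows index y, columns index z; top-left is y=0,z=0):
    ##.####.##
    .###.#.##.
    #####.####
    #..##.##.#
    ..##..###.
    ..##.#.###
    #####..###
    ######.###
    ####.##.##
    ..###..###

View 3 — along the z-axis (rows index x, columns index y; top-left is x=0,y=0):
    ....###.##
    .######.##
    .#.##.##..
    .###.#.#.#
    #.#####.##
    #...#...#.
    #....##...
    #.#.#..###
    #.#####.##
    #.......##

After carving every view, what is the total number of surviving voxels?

|visual hull| = 193

full grid |V| = 1000
[1] y-view keeps 53 columns → grid now 530
[2] x-view keeps 71 columns → grid now 378
[3] z-view keeps 55 columns → grid now 193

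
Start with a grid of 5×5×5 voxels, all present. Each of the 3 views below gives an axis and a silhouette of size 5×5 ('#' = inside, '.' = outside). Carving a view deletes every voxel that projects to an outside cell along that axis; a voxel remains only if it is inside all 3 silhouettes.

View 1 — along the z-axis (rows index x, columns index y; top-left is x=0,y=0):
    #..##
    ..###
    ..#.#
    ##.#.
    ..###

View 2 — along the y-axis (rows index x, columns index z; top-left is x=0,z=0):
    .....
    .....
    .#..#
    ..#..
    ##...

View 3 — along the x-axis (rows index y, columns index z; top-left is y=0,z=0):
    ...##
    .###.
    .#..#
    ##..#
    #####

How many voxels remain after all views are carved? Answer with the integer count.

start: 5×5×5 = 125 voxels
carve view 1 (along z, XY-mask fill 14/25): 70 voxels remain
carve view 2 (along y, XZ-mask fill 5/25): 13 voxels remain
carve view 3 (along x, YZ-mask fill 15/25): 10 voxels remain

voxel count = 10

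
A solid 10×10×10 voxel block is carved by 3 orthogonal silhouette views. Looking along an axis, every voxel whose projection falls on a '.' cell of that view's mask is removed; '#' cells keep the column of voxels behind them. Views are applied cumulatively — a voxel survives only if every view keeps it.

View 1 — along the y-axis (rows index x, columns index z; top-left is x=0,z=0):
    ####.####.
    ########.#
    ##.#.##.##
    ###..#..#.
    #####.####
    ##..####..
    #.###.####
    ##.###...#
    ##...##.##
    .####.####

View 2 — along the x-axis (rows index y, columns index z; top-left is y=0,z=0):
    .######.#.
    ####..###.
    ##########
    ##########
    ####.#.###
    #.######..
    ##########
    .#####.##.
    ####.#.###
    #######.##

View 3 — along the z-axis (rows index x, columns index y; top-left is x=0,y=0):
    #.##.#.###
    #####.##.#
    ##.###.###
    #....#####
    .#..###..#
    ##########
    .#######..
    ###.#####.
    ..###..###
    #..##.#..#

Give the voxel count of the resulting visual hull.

initial block: 10^3 = 1000
after view 1 [y-axis, 72 of 100 cells solid] → remaining = 720
after view 2 [x-axis, 83 of 100 cells solid] → remaining = 597
after view 3 [z-axis, 70 of 100 cells solid] → remaining = 413

|visual hull| = 413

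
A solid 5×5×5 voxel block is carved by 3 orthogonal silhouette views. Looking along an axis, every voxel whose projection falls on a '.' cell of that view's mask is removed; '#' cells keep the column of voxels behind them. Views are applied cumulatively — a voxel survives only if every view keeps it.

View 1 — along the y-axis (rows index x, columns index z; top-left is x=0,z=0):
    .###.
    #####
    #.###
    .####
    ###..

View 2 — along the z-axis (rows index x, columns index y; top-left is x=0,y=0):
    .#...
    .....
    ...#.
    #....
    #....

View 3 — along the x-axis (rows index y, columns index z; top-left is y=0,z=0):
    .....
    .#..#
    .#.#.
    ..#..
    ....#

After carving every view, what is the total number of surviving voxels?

remaining voxels: 2

initial block: 5^3 = 125
[1] y-view keeps 19 columns → grid now 95
[2] z-view keeps 4 columns → grid now 14
[3] x-view keeps 6 columns → grid now 2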